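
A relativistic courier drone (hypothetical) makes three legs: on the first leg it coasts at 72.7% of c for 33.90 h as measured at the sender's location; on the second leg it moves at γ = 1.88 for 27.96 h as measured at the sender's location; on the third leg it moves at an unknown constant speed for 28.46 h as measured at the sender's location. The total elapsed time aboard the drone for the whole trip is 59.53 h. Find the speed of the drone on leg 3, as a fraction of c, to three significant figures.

β = 0.660

Leg 1: β = 0.727; γ = 1/√(1 − 0.727²) = 1/√0.4715 = 1.456; τ_1 = 33.90/1.456 = 23.28 h.
Leg 2: γ = 1.88; τ_2 = 27.96/1.880 = 14.87 h.
Leg 3: speed unknown; τ_3 = 28.46/γ_3.
Total proper time: 23.28 + 14.87 + τ_3 = 59.53, so τ_3 = 59.53 − 38.15 = 21.38 h.
γ_3 = 28.46/21.38 = 1.331; β = √(1 − 1/γ²) = √0.4356.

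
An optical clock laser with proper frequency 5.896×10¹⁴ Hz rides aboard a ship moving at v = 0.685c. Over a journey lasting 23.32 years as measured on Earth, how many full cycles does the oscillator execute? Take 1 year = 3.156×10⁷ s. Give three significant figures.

γ = 1/√(1 − 0.685²) = 1/√0.5308 = 1.373
The oscillator's own cycle count is N = f × τ where τ is the proper time on the ship. τ = Δt/γ = 23.32/1.373 = 16.99 years = 5.362×10⁸ s.
N = 5.896×10¹⁴ × 5.362×10⁸ = 3.161×10²³.

N = 3.16×10²³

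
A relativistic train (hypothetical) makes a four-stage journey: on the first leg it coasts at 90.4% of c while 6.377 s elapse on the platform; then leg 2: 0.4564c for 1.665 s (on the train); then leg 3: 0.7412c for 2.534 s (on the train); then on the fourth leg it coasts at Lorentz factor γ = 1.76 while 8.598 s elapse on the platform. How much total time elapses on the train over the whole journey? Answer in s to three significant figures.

Leg 1: β = 0.904; γ = 1/√(1 − 0.904²) = 1/√0.1828 = 2.339; τ_1 = 6.377/2.339 = 2.726 s.
Leg 2: 1.665 s is already measured on the train.
Leg 3: 2.534 s is already measured on the train.
Leg 4: γ = 1.76; τ_4 = 8.598/1.760 = 4.885 s.
Total: 2.726 + 1.665 + 2.534 + 4.885 s.

τ = 11.8 s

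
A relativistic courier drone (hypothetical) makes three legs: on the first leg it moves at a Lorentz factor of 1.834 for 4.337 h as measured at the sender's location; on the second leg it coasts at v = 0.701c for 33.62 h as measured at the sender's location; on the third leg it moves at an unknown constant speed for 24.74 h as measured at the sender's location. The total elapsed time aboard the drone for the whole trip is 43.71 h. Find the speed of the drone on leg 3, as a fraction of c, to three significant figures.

Leg 1: γ = 1.834; τ_1 = 4.337/1.834 = 2.365 h.
Leg 2: γ = 1/√(1 − 0.701²) = 1/√0.5086 = 1.402; τ_2 = 33.62/1.402 = 23.98 h.
Leg 3: speed unknown; τ_3 = 24.74/γ_3.
Total proper time: 2.365 + 23.98 + τ_3 = 43.71, so τ_3 = 43.71 − 26.34 = 17.37 h.
γ_3 = 24.74/17.37 = 1.424; β = √(1 − 1/γ²) = √0.5071.

β = 0.712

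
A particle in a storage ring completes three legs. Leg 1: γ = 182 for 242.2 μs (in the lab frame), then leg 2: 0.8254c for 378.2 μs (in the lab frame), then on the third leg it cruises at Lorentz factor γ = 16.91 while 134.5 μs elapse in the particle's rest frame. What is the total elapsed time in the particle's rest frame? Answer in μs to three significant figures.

τ = 349 μs

Leg 1: γ = 182; τ_1 = 242.2/182.0 = 1.331 μs.
Leg 2: γ = 1/√(1 − 0.8254²) = 1/√0.3187 = 1.771; τ_2 = 378.2/1.771 = 213.5 μs.
Leg 3: 134.5 μs is already measured in the particle's rest frame.
Total: 1.331 + 213.5 + 134.5 μs.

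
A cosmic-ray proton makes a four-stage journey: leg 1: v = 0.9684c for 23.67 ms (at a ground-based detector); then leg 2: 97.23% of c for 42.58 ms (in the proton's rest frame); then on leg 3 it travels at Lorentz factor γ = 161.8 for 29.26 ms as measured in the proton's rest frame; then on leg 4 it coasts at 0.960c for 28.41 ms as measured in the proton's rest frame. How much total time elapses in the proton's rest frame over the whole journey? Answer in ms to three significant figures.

Leg 1: γ = 1/√(1 − 0.9684²) = 1/√0.06220 = 4.010; τ_1 = 23.67/4.010 = 5.903 ms.
Leg 2: 42.58 ms is already measured in the proton's rest frame.
Leg 3: 29.26 ms is already measured in the proton's rest frame.
Leg 4: 28.41 ms is already measured in the proton's rest frame.
Total: 5.903 + 42.58 + 29.26 + 28.41 ms.

τ = 106 ms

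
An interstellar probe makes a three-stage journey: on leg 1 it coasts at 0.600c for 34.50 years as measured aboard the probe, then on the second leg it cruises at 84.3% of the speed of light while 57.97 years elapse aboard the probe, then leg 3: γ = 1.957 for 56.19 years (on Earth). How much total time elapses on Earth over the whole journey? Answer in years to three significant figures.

Δt = 207 years

Leg 1: γ = 1/√(1 − 0.600²) = 5/4 = 1.250; Δt_1 = 1.250 × 34.50 = 43.12 years.
Leg 2: β = 0.843; γ = 1/√(1 − 0.843²) = 1/√0.2894 = 1.859; Δt_2 = 1.859 × 57.97 = 107.8 years.
Leg 3: 56.19 years is already measured on Earth.
Total: 43.12 + 107.8 + 56.19 years.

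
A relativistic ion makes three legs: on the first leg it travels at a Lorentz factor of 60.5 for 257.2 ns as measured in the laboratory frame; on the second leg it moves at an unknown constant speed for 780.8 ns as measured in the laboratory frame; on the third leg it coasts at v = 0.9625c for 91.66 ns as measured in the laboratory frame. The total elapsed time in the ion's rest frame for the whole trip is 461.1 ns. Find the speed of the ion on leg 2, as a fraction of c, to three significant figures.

Leg 1: γ = 60.5; τ_1 = 257.2/60.50 = 4.251 ns.
Leg 2: speed unknown; τ_2 = 780.8/γ_2.
Leg 3: γ = 1/√(1 − 0.9625²) = 1/√0.07359 = 3.686; τ_3 = 91.66/3.686 = 24.87 ns.
Total proper time: 4.251 + τ_2 + 24.87 = 461.1, so τ_2 = 461.1 − 29.12 = 432.0 ns.
γ_2 = 780.8/432.0 = 1.807; β = √(1 − 1/γ²) = √0.6939.

β = 0.833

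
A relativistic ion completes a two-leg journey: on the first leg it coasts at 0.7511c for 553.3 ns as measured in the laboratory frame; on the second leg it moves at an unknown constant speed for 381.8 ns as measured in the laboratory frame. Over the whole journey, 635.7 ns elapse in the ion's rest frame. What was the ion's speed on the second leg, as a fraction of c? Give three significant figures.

Leg 1: γ = 1/√(1 − 0.7511²) = 1/√0.4358 = 1.515; τ_1 = 553.3/1.515 = 365.3 ns.
Leg 2: speed unknown; τ_2 = 381.8/γ_2.
Total proper time: 365.3 + τ_2 = 635.7, so τ_2 = 635.7 − 365.3 = 270.4 ns.
γ_2 = 381.8/270.4 = 1.412; β = √(1 − 1/γ²) = √0.4984.

β = 0.706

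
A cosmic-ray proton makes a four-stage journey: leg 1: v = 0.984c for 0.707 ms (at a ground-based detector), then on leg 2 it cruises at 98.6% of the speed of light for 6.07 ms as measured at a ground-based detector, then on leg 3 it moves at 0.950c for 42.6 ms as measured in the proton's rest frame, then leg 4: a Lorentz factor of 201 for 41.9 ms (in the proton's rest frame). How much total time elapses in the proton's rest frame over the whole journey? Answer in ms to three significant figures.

τ = 85.6 ms

Leg 1: γ = 1/√(1 − 0.984²) = 1/√0.03174 = 5.613; τ_1 = 0.707/5.613 = 0.1260 ms.
Leg 2: β = 0.986; γ = 1/√(1 − 0.986²) = 1/√0.02780 = 5.997; τ_2 = 6.07/5.997 = 1.012 ms.
Leg 3: 42.6 ms is already measured in the proton's rest frame.
Leg 4: 41.9 ms is already measured in the proton's rest frame.
Total: 0.1260 + 1.012 + 42.60 + 41.90 ms.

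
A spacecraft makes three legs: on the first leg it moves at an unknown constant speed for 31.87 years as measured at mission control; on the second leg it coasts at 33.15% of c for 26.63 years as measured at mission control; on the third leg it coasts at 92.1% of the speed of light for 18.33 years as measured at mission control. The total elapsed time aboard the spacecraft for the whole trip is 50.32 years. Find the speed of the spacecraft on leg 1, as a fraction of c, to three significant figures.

β = 0.824

Leg 1: speed unknown; τ_1 = 31.87/γ_1.
Leg 2: β = 0.3315; γ = 1/√(1 − 0.3315²) = 1/√0.8901 = 1.060; τ_2 = 26.63/1.060 = 25.12 years.
Leg 3: β = 0.921; γ = 1/√(1 − 0.921²) = 1/√0.1518 = 2.567; τ_3 = 18.33/2.567 = 7.141 years.
Total proper time: τ_1 + 25.12 + 7.141 = 50.32, so τ_1 = 50.32 − 32.26 = 18.06 years.
γ_1 = 31.87/18.06 = 1.765; β = √(1 − 1/γ²) = √0.6791.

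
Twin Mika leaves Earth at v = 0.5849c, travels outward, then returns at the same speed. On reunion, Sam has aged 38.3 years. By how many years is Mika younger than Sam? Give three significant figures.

Δt − τ = 7.23 years

γ = 1/√(1 − 0.5849²) = 1/√0.6579 = 1.233
Mika's elapsed proper time: τ = 38.3/1.233 = 31.07 years.
Age gap = Δt − τ = 38.3 − 31.07 years.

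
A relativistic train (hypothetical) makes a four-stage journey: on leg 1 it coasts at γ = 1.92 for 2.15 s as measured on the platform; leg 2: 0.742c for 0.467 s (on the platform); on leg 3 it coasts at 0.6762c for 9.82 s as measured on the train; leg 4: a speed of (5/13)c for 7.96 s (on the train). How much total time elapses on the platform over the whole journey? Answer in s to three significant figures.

Δt = 24.6 s

Leg 1: 2.15 s is already measured on the platform.
Leg 2: 0.467 s is already measured on the platform.
Leg 3: γ = 1/√(1 − 0.6762²) = 1/√0.5428 = 1.357; Δt_3 = 1.357 × 9.82 = 13.33 s.
Leg 4: γ = 1/√(1 − (5/13)²) = 13/12 ≈ 1.083; Δt_4 = 1.083 × 7.96 = 8.623 s.
Total: 2.150 + 0.4670 + 13.33 + 8.623 s.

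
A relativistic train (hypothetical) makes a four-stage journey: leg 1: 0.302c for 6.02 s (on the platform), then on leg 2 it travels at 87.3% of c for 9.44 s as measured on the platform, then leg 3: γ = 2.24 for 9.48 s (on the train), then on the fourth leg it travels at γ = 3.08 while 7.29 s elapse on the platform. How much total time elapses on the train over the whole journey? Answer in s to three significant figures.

Leg 1: γ = 1/√(1 − 0.302²) = 1/√0.9088 = 1.049; τ_1 = 6.02/1.049 = 5.739 s.
Leg 2: β = 0.873; γ = 1/√(1 − 0.873²) = 1/√0.2379 = 2.050; τ_2 = 9.44/2.050 = 4.604 s.
Leg 3: 9.48 s is already measured on the train.
Leg 4: γ = 3.08; τ_4 = 7.29/3.080 = 2.367 s.
Total: 5.739 + 4.604 + 9.480 + 2.367 s.

τ = 22.2 s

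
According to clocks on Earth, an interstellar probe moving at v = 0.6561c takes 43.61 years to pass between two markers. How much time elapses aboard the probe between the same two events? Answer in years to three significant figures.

γ = 1/√(1 − 0.6561²) = 1/√0.5695 = 1.325
The interval measured on Earth is the dilated one; the clock aboard the probe measures the proper time τ = Δt/γ = 43.61/1.325 years.

τ = 32.9 years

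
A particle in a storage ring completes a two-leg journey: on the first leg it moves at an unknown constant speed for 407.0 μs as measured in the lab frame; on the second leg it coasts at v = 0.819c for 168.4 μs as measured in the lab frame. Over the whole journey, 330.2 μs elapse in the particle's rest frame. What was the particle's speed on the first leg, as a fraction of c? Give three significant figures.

Leg 1: speed unknown; τ_1 = 407.0/γ_1.
Leg 2: γ = 1/√(1 − 0.819²) = 1/√0.3292 = 1.743; τ_2 = 168.4/1.743 = 96.63 μs.
Total proper time: τ_1 + 96.63 = 330.2, so τ_1 = 330.2 − 96.63 = 233.6 μs.
γ_1 = 407.0/233.6 = 1.742; β = √(1 − 1/γ²) = √0.6707.

β = 0.819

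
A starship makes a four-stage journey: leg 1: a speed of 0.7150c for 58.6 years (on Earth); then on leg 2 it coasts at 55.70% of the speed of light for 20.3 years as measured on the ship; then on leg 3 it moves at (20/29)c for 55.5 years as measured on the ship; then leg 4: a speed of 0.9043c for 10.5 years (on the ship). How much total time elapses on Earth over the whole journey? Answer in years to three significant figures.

Δt = 184 years

Leg 1: 58.6 years is already measured on Earth.
Leg 2: β = 0.5570; γ = 1/√(1 − 0.5570²) = 1/√0.6898 = 1.204; Δt_2 = 1.204 × 20.3 = 24.44 years.
Leg 3: γ = 1/√(1 − (20/29)²) = 29/21 ≈ 1.381; Δt_3 = 1.381 × 55.5 = 76.64 years.
Leg 4: γ = 1/√(1 − 0.9043²) = 1/√0.1822 = 2.342; Δt_4 = 2.342 × 10.5 = 24.60 years.
Total: 58.60 + 24.44 + 76.64 + 24.60 years.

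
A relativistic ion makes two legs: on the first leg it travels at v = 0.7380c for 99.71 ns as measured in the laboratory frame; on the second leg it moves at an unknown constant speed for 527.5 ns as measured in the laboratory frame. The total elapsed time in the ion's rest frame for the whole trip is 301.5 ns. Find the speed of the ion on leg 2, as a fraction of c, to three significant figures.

Leg 1: γ = 1/√(1 − 0.7380²) = 1/√0.4554 = 1.482; τ_1 = 99.71/1.482 = 67.28 ns.
Leg 2: speed unknown; τ_2 = 527.5/γ_2.
Total proper time: 67.28 + τ_2 = 301.5, so τ_2 = 301.5 − 67.28 = 234.2 ns.
γ_2 = 527.5/234.2 = 2.252; β = √(1 − 1/γ²) = √0.8029.

β = 0.896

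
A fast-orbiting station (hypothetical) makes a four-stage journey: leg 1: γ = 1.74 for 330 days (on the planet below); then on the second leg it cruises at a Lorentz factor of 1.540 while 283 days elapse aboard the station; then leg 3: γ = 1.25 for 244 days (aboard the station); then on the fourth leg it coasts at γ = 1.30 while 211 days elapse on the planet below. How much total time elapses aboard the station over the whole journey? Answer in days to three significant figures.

Leg 1: γ = 1.74; τ_1 = 330/1.740 = 189.7 days.
Leg 2: 283 days is already measured aboard the station.
Leg 3: 244 days is already measured aboard the station.
Leg 4: γ = 1.30; τ_4 = 211/1.300 = 162.3 days.
Total: 189.7 + 283.0 + 244.0 + 162.3 days.

τ = 879 days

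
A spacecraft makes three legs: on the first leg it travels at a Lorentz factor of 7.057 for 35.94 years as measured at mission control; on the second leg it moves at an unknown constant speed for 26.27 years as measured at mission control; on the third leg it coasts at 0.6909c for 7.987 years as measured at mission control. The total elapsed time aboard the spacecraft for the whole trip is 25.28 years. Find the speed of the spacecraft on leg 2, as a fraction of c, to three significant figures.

Leg 1: γ = 7.057; τ_1 = 35.94/7.057 = 5.093 years.
Leg 2: speed unknown; τ_2 = 26.27/γ_2.
Leg 3: γ = 1/√(1 − 0.6909²) = 1/√0.5227 = 1.383; τ_3 = 7.987/1.383 = 5.774 years.
Total proper time: 5.093 + τ_2 + 5.774 = 25.28, so τ_2 = 25.28 − 10.87 = 14.41 years.
γ_2 = 26.27/14.41 = 1.823; β = √(1 − 1/γ²) = √0.6990.

β = 0.836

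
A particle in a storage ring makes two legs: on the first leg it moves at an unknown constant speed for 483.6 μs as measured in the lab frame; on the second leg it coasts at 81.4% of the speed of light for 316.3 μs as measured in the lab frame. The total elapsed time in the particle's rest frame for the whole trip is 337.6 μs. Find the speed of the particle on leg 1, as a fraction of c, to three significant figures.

Leg 1: speed unknown; τ_1 = 483.6/γ_1.
Leg 2: β = 0.814; γ = 1/√(1 − 0.814²) = 1/√0.3374 = 1.722; τ_2 = 316.3/1.722 = 183.7 μs.
Total proper time: τ_1 + 183.7 = 337.6, so τ_1 = 337.6 − 183.7 = 153.9 μs.
γ_1 = 483.6/153.9 = 3.143; β = √(1 − 1/γ²) = √0.8988.

β = 0.948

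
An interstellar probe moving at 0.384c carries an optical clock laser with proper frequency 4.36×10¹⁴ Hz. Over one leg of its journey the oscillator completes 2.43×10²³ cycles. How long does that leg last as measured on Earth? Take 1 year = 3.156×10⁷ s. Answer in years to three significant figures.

γ = 1/√(1 − 0.384²) = 1/√0.8525 = 1.083
Proper time for N cycles: τ = N/f = 2.43×10²³/(4.36×10¹⁴) = 5.573×10⁸ s = 17.66 years.
Lab-frame duration Δt = γτ = 1.083 × 17.66 = 19.13 years.

Δt = 19.1 years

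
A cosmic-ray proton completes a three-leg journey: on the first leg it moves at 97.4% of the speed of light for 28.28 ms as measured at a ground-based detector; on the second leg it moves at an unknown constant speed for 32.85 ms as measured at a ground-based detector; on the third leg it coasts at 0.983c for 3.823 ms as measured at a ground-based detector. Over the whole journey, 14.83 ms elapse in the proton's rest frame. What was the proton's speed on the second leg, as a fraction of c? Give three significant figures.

β = 0.972

Leg 1: β = 0.974; γ = 1/√(1 − 0.974²) = 1/√0.05132 = 4.414; τ_1 = 28.28/4.414 = 6.407 ms.
Leg 2: speed unknown; τ_2 = 32.85/γ_2.
Leg 3: γ = 1/√(1 − 0.983²) = 1/√0.03371 = 5.446; τ_3 = 3.823/5.446 = 0.7019 ms.
Total proper time: 6.407 + τ_2 + 0.7019 = 14.83, so τ_2 = 14.83 − 7.109 = 7.721 ms.
γ_2 = 32.85/7.721 = 4.254; β = √(1 − 1/γ²) = √0.9448.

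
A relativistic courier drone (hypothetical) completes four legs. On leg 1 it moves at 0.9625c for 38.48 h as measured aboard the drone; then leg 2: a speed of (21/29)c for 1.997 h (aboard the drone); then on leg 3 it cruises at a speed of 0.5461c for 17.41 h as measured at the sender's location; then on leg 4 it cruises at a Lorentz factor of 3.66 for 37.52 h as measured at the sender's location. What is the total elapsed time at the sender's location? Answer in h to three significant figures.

Leg 1: γ = 1/√(1 − 0.9625²) = 1/√0.07359 = 3.686; Δt_1 = 3.686 × 38.48 = 141.8 h.
Leg 2: γ = 1/√(1 − (21/29)²) = 29/20 = 1.450; Δt_2 = 1.450 × 1.997 = 2.896 h.
Leg 3: 17.41 h is already measured at the sender's location.
Leg 4: 37.52 h is already measured at the sender's location.
Total: 141.8 + 2.896 + 17.41 + 37.52 h.

Δt = 200 h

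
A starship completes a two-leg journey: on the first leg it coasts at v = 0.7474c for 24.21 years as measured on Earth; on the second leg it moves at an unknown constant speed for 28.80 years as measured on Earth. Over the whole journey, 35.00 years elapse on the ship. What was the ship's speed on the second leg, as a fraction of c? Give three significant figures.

Leg 1: γ = 1/√(1 − 0.7474²) = 1/√0.4414 = 1.505; τ_1 = 24.21/1.505 = 16.08 years.
Leg 2: speed unknown; τ_2 = 28.80/γ_2.
Total proper time: 16.08 + τ_2 = 35.00, so τ_2 = 35.00 − 16.08 = 18.92 years.
γ_2 = 28.80/18.92 = 1.523; β = √(1 − 1/γ²) = √0.5686.

β = 0.754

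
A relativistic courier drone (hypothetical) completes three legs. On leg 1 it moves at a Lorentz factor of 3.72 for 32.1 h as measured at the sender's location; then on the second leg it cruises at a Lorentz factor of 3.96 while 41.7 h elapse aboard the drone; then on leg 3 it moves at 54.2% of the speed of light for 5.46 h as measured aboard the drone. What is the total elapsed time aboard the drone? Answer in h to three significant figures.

τ = 55.8 h

Leg 1: γ = 3.72; τ_1 = 32.1/3.720 = 8.629 h.
Leg 2: 41.7 h is already measured aboard the drone.
Leg 3: 5.46 h is already measured aboard the drone.
Total: 8.629 + 41.70 + 5.460 h.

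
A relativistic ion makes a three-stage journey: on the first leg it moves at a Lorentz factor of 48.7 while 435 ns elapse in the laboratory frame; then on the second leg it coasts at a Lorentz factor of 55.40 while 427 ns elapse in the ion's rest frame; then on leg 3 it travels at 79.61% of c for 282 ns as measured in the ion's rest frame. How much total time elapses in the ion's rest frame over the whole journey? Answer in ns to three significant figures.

Leg 1: γ = 48.7; τ_1 = 435/48.70 = 8.932 ns.
Leg 2: 427 ns is already measured in the ion's rest frame.
Leg 3: 282 ns is already measured in the ion's rest frame.
Total: 8.932 + 427.0 + 282.0 ns.

τ = 718 ns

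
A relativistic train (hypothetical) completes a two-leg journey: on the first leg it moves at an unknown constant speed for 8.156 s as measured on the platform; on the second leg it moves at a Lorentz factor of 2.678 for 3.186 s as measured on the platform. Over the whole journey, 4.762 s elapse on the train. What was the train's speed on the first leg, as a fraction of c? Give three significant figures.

β = 0.899

Leg 1: speed unknown; τ_1 = 8.156/γ_1.
Leg 2: γ = 2.678; τ_2 = 3.186/2.678 = 1.190 s.
Total proper time: τ_1 + 1.190 = 4.762, so τ_1 = 4.762 − 1.190 = 3.572 s.
γ_1 = 8.156/3.572 = 2.283; β = √(1 − 1/γ²) = √0.8082.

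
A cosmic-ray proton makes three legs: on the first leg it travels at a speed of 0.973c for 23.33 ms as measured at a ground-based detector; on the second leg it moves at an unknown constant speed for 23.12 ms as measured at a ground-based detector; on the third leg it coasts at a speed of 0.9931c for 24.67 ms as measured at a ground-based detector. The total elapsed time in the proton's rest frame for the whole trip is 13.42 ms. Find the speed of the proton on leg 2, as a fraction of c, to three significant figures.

Leg 1: γ = 1/√(1 − 0.973²) = 1/√0.05327 = 4.333; τ_1 = 23.33/4.333 = 5.385 ms.
Leg 2: speed unknown; τ_2 = 23.12/γ_2.
Leg 3: γ = 1/√(1 − 0.9931²) = 1/√0.01375 = 8.527; τ_3 = 24.67/8.527 = 2.893 ms.
Total proper time: 5.385 + τ_2 + 2.893 = 13.42, so τ_2 = 13.42 − 8.278 = 5.142 ms.
γ_2 = 23.12/5.142 = 4.496; β = √(1 − 1/γ²) = √0.9505.

β = 0.975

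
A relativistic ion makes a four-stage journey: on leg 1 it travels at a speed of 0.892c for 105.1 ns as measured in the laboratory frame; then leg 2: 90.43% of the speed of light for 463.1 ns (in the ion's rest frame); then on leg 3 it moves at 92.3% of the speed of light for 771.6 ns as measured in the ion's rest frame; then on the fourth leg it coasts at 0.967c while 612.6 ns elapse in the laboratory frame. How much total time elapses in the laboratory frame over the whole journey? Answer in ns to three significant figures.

Δt = 3810 ns

Leg 1: 105.1 ns is already measured in the laboratory frame.
Leg 2: β = 0.9043; γ = 1/√(1 − 0.9043²) = 1/√0.1822 = 2.342; Δt_2 = 2.342 × 463.1 = 1085 ns.
Leg 3: β = 0.923; γ = 1/√(1 − 0.923²) = 1/√0.1481 = 2.599; Δt_3 = 2.599 × 771.6 = 2005 ns.
Leg 4: 612.6 ns is already measured in the laboratory frame.
Total: 105.1 + 1085 + 2005 + 612.6 ns.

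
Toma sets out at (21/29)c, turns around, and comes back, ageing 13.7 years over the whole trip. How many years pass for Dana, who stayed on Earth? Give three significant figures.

Δt = 19.9 years

γ = 1/√(1 − (21/29)²) = 29/20 = 1.450
Earth-frame duration is the dilated interval: Δt = γτ = 1.450 × 13.7 years.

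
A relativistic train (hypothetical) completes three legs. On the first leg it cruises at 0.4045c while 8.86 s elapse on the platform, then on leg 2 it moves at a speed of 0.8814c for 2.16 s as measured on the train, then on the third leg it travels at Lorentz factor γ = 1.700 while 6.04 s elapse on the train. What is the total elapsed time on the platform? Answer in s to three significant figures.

Leg 1: 8.86 s is already measured on the platform.
Leg 2: γ = 1/√(1 − 0.8814²) = 1/√0.2231 = 2.117; Δt_2 = 2.117 × 2.16 = 4.573 s.
Leg 3: γ = 1.700; Δt_3 = 1.700 × 6.04 = 10.27 s.
Total: 8.860 + 4.573 + 10.27 s.

Δt = 23.7 s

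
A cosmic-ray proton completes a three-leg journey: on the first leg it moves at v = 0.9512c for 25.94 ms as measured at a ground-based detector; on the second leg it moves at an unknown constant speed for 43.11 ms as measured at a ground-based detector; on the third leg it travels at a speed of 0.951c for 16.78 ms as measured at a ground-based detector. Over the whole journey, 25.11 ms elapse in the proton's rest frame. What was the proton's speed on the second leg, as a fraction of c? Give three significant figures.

Leg 1: γ = 1/√(1 − 0.9512²) = 1/√0.09522 = 3.241; τ_1 = 25.94/3.241 = 8.004 ms.
Leg 2: speed unknown; τ_2 = 43.11/γ_2.
Leg 3: γ = 1/√(1 − 0.951²) = 1/√0.09560 = 3.234; τ_3 = 16.78/3.234 = 5.188 ms.
Total proper time: 8.004 + τ_2 + 5.188 = 25.11, so τ_2 = 25.11 − 13.19 = 11.92 ms.
γ_2 = 43.11/11.92 = 3.617; β = √(1 − 1/γ²) = √0.9236.

β = 0.961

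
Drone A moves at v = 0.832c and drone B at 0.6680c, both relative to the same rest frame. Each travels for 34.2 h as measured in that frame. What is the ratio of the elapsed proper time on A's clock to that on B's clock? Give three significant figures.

τ_A/τ_B = 0.746

A: γ = 1/√(1 − 0.832²) = 1/√0.3078 = 1.803. B: γ = 1/√(1 − 0.6680²) = 1/√0.5538 = 1.344.
τ_A/τ_B = γ_B/γ_A = 1.344/1.803 = 0.7455, so τ_A/τ_B = 0.7455.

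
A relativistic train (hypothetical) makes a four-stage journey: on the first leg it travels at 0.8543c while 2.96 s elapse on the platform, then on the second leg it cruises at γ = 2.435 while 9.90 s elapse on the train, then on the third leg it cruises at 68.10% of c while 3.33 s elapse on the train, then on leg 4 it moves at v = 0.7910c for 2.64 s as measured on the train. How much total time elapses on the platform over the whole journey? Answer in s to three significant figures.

Δt = 35.9 s

Leg 1: 2.96 s is already measured on the platform.
Leg 2: γ = 2.435; Δt_2 = 2.435 × 9.90 = 24.11 s.
Leg 3: β = 0.6810; γ = 1/√(1 − 0.6810²) = 1/√0.5362 = 1.366; Δt_3 = 1.366 × 3.33 = 4.547 s.
Leg 4: γ = 1/√(1 − 0.7910²) = 1/√0.3743 = 1.634; Δt_4 = 1.634 × 2.64 = 4.315 s.
Total: 2.960 + 24.11 + 4.547 + 4.315 s.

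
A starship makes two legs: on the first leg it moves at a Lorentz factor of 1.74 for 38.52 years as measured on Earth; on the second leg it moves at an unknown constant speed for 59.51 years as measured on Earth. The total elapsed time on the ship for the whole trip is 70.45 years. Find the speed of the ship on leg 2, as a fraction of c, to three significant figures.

Leg 1: γ = 1.74; τ_1 = 38.52/1.740 = 22.14 years.
Leg 2: speed unknown; τ_2 = 59.51/γ_2.
Total proper time: 22.14 + τ_2 = 70.45, so τ_2 = 70.45 − 22.14 = 48.31 years.
γ_2 = 59.51/48.31 = 1.232; β = √(1 − 1/γ²) = √0.3409.

β = 0.584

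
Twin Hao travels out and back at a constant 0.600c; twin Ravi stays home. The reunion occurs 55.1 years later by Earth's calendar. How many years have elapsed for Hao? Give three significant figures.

τ = 44.1 years

γ = 1/√(1 − 0.600²) = 5/4 = 1.250
Hao's clock measures proper time along the trip: τ = Δt/γ = 55.1/1.250 years.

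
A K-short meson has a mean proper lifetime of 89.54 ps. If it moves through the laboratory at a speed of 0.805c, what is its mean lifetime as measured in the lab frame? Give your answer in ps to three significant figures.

Δt = 151 ps

γ = 1/√(1 − 0.805²) = 1/√0.3520 = 1.686
The rest-frame lifetime is the proper time; the lab measures the dilated interval Δt = γτ₀ = 1.686 × 89.54 ps.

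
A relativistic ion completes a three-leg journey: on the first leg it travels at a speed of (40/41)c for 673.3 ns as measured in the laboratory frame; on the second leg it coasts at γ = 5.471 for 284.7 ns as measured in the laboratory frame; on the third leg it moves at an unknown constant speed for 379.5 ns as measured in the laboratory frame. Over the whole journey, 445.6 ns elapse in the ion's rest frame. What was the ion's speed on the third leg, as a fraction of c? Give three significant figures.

Leg 1: γ = 1/√(1 − (40/41)²) = 41/9 ≈ 4.556; τ_1 = 673.3/4.556 = 147.8 ns.
Leg 2: γ = 5.471; τ_2 = 284.7/5.471 = 52.04 ns.
Leg 3: speed unknown; τ_3 = 379.5/γ_3.
Total proper time: 147.8 + 52.04 + τ_3 = 445.6, so τ_3 = 445.6 − 199.8 = 245.8 ns.
γ_3 = 379.5/245.8 = 1.544; β = √(1 − 1/γ²) = √0.5806.

β = 0.762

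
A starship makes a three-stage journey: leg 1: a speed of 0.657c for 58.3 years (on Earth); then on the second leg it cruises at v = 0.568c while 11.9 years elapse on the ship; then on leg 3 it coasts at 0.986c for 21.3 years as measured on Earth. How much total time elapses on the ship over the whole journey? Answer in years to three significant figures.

Leg 1: γ = 1/√(1 − 0.657²) = 1/√0.5684 = 1.326; τ_1 = 58.3/1.326 = 43.95 years.
Leg 2: 11.9 years is already measured on the ship.
Leg 3: γ = 1/√(1 − 0.986²) = 1/√0.02780 = 5.997; τ_3 = 21.3/5.997 = 3.552 years.
Total: 43.95 + 11.90 + 3.552 years.

τ = 59.4 years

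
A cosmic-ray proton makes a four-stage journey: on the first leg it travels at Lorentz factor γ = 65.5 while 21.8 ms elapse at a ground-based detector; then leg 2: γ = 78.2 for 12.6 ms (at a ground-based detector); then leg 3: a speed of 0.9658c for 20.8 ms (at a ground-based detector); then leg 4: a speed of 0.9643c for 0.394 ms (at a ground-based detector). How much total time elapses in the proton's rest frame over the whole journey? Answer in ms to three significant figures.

τ = 5.99 ms

Leg 1: γ = 65.5; τ_1 = 21.8/65.50 = 0.3328 ms.
Leg 2: γ = 78.2; τ_2 = 12.6/78.20 = 0.1611 ms.
Leg 3: γ = 1/√(1 − 0.9658²) = 1/√0.06723 = 3.857; τ_3 = 20.8/3.857 = 5.393 ms.
Leg 4: γ = 1/√(1 − 0.9643²) = 1/√0.07013 = 3.776; τ_4 = 0.394/3.776 = 0.1043 ms.
Total: 0.3328 + 0.1611 + 5.393 + 0.1043 ms.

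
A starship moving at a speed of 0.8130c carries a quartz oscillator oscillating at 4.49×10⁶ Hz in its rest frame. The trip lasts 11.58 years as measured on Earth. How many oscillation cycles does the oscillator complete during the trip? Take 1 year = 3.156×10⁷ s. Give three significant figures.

N = 9.55×10¹⁴

γ = 1/√(1 − 0.8130²) = 1/√0.3390 = 1.717
The oscillator's own cycle count is N = f × τ where τ is the proper time on the ship. τ = Δt/γ = 11.58/1.717 = 6.743 years = 2.128×10⁸ s.
N = 4.49×10⁶ × 2.128×10⁸ = 9.555×10¹⁴.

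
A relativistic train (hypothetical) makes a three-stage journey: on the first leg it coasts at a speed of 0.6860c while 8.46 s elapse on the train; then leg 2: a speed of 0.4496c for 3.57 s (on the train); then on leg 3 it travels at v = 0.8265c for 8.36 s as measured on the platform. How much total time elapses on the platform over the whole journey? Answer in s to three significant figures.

Δt = 24.0 s

Leg 1: γ = 1/√(1 − 0.6860²) = 1/√0.5294 = 1.374; Δt_1 = 1.374 × 8.46 = 11.63 s.
Leg 2: γ = 1/√(1 − 0.4496²) = 1/√0.7979 = 1.120; Δt_2 = 1.120 × 3.57 = 3.997 s.
Leg 3: 8.36 s is already measured on the platform.
Total: 11.63 + 3.997 + 8.360 s.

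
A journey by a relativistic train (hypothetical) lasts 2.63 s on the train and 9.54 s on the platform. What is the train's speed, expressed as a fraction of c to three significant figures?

β = 0.961

The proper time is measured on the train (both events occur at the train's location); Δt is measured on the platform. γ = Δt/τ = 9.54/2.63 = 3.627.
β = √(1 − 1/γ²) = √(1 − 0.07600) = √0.9240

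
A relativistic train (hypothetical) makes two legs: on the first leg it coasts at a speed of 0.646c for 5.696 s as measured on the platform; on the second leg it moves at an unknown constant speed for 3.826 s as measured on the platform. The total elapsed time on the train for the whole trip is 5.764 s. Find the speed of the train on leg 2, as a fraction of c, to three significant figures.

Leg 1: γ = 1/√(1 − 0.646²) = 1/√0.5827 = 1.310; τ_1 = 5.696/1.310 = 4.348 s.
Leg 2: speed unknown; τ_2 = 3.826/γ_2.
Total proper time: 4.348 + τ_2 = 5.764, so τ_2 = 5.764 − 4.348 = 1.416 s.
γ_2 = 3.826/1.416 = 2.702; β = √(1 − 1/γ²) = √0.8630.

β = 0.929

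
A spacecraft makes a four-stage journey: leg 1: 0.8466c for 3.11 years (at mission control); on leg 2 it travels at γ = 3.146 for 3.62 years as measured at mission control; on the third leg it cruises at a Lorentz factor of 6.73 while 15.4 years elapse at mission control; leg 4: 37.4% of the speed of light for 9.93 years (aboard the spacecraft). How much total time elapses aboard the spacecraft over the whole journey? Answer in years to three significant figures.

τ = 15.0 years

Leg 1: γ = 1/√(1 − 0.8466²) = 1/√0.2833 = 1.879; τ_1 = 3.11/1.879 = 1.655 years.
Leg 2: γ = 3.146; τ_2 = 3.62/3.146 = 1.151 years.
Leg 3: γ = 6.73; τ_3 = 15.4/6.730 = 2.288 years.
Leg 4: 9.93 years is already measured aboard the spacecraft.
Total: 1.655 + 1.151 + 2.288 + 9.930 years.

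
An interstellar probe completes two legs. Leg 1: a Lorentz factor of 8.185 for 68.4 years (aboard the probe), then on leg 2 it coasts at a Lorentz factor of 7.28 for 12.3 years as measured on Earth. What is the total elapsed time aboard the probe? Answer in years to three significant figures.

τ = 70.1 years

Leg 1: 68.4 years is already measured aboard the probe.
Leg 2: γ = 7.28; τ_2 = 12.3/7.280 = 1.690 years.
Total: 68.40 + 1.690 years.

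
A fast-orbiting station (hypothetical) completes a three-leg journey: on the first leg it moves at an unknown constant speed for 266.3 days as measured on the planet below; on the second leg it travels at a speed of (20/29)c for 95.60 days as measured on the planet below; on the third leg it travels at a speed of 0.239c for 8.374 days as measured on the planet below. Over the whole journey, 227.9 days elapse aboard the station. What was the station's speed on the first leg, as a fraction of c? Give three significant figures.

β = 0.825

Leg 1: speed unknown; τ_1 = 266.3/γ_1.
Leg 2: γ = 1/√(1 − (20/29)²) = 29/21 ≈ 1.381; τ_2 = 95.60/1.381 = 69.23 days.
Leg 3: γ = 1/√(1 − 0.239²) = 1/√0.9429 = 1.030; τ_3 = 8.374/1.030 = 8.131 days.
Total proper time: τ_1 + 69.23 + 8.131 = 227.9, so τ_1 = 227.9 − 77.36 = 150.5 days.
γ_1 = 266.3/150.5 = 1.769; β = √(1 − 1/γ²) = √0.6804.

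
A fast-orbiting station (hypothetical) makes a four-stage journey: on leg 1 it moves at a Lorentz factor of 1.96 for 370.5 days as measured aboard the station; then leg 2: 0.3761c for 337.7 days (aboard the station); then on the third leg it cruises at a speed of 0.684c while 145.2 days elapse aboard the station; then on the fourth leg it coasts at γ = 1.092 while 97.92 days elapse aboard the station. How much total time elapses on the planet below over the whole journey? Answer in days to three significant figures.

Δt = 1400 days

Leg 1: γ = 1.96; Δt_1 = 1.960 × 370.5 = 726.2 days.
Leg 2: γ = 1/√(1 − 0.3761²) = 1/√0.8585 = 1.079; Δt_2 = 1.079 × 337.7 = 364.5 days.
Leg 3: γ = 1/√(1 − 0.684²) = 1/√0.5321 = 1.371; Δt_3 = 1.371 × 145.2 = 199.0 days.
Leg 4: γ = 1.092; Δt_4 = 1.092 × 97.92 = 106.9 days.
Total: 726.2 + 364.5 + 199.0 + 106.9 days.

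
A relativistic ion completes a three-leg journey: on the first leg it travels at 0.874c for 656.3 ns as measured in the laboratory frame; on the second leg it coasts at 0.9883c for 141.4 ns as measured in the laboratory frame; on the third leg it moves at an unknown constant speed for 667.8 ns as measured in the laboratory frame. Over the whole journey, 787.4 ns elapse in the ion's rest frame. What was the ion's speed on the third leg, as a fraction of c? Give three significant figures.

β = 0.743

Leg 1: γ = 1/√(1 − 0.874²) = 1/√0.2361 = 2.058; τ_1 = 656.3/2.058 = 318.9 ns.
Leg 2: γ = 1/√(1 − 0.9883²) = 1/√0.02326 = 6.556; τ_2 = 141.4/6.556 = 21.57 ns.
Leg 3: speed unknown; τ_3 = 667.8/γ_3.
Total proper time: 318.9 + 21.57 + τ_3 = 787.4, so τ_3 = 787.4 − 340.5 = 446.9 ns.
γ_3 = 667.8/446.9 = 1.494; β = √(1 − 1/γ²) = √0.5521.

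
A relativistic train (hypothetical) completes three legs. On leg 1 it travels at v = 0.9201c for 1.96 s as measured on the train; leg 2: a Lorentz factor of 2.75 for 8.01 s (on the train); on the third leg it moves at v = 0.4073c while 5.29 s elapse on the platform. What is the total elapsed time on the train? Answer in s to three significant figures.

τ = 14.8 s

Leg 1: 1.96 s is already measured on the train.
Leg 2: 8.01 s is already measured on the train.
Leg 3: γ = 1/√(1 − 0.4073²) = 1/√0.8341 = 1.095; τ_3 = 5.29/1.095 = 4.831 s.
Total: 1.960 + 8.010 + 4.831 s.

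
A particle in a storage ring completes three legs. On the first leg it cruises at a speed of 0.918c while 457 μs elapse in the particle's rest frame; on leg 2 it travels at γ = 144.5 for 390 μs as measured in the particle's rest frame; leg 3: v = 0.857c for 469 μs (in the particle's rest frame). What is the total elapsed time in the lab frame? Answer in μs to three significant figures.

Δt = 5.84×10⁴ μs

Leg 1: γ = 1/√(1 − 0.918²) = 1/√0.1573 = 2.522; Δt_1 = 2.522 × 457 = 1152 μs.
Leg 2: γ = 144.5; Δt_2 = 144.5 × 390 = 5.636×10⁴ μs.
Leg 3: γ = 1/√(1 − 0.857²) = 1/√0.2656 = 1.941; Δt_3 = 1.941 × 469 = 910.1 μs.
Total: 1152 + 5.636×10⁴ + 910.1 μs.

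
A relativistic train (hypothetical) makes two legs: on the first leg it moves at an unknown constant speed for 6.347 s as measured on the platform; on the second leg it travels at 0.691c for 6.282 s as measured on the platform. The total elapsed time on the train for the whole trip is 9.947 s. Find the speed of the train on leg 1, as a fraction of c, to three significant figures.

Leg 1: speed unknown; τ_1 = 6.347/γ_1.
Leg 2: γ = 1/√(1 − 0.691²) = 1/√0.5225 = 1.383; τ_2 = 6.282/1.383 = 4.541 s.
Total proper time: τ_1 + 4.541 = 9.947, so τ_1 = 9.947 − 4.541 = 5.406 s.
γ_1 = 6.347/5.406 = 1.174; β = √(1 − 1/γ²) = √0.2745.

β = 0.524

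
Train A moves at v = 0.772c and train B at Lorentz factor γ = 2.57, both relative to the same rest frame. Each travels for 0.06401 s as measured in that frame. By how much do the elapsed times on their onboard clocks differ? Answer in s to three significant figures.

|τ_A − τ_B| = 0.0158 s

A: γ = 1/√(1 − 0.772²) = 1/√0.4040 = 1.573; τ_A = 0.06401/1.573 = 0.04069 s.
B: γ = 2.57; τ_B = 0.06401/2.570 = 0.02491 s.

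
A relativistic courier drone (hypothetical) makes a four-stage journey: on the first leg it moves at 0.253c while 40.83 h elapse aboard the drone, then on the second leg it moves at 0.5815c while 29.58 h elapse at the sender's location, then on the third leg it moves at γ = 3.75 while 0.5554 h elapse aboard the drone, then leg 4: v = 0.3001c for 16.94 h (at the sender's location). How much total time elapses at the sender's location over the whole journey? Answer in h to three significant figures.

Leg 1: γ = 1/√(1 − 0.253²) = 1/√0.9360 = 1.034; Δt_1 = 1.034 × 40.83 = 42.20 h.
Leg 2: 29.58 h is already measured at the sender's location.
Leg 3: γ = 3.75; Δt_3 = 3.750 × 0.5554 = 2.083 h.
Leg 4: 16.94 h is already measured at the sender's location.
Total: 42.20 + 29.58 + 2.083 + 16.94 h.

Δt = 90.8 h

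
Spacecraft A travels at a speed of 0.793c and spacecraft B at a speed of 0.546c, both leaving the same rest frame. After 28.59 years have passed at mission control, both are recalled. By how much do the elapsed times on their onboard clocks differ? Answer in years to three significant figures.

|τ_A − τ_B| = 6.53 years

A: γ = 1/√(1 − 0.793²) = 1/√0.3712 = 1.641; τ_A = 28.59/1.641 = 17.42 years.
B: γ = 1/√(1 − 0.546²) = 1/√0.7019 = 1.194; τ_B = 28.59/1.194 = 23.95 years.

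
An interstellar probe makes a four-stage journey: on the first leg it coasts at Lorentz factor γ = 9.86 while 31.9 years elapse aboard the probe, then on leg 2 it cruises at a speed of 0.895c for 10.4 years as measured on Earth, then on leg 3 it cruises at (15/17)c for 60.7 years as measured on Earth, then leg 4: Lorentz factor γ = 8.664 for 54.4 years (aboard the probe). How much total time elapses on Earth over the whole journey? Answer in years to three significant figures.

Δt = 857 years

Leg 1: γ = 9.86; Δt_1 = 9.860 × 31.9 = 314.5 years.
Leg 2: 10.4 years is already measured on Earth.
Leg 3: 60.7 years is already measured on Earth.
Leg 4: γ = 8.664; Δt_4 = 8.664 × 54.4 = 471.3 years.
Total: 314.5 + 10.40 + 60.70 + 471.3 years.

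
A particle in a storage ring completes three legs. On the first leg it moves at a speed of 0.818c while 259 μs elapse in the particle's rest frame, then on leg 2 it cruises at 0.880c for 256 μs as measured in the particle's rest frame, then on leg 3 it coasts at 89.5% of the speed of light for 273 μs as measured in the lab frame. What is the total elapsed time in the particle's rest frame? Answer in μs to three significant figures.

τ = 637 μs

Leg 1: 259 μs is already measured in the particle's rest frame.
Leg 2: 256 μs is already measured in the particle's rest frame.
Leg 3: β = 0.895; γ = 1/√(1 − 0.895²) = 1/√0.1990 = 2.242; τ_3 = 273/2.242 = 121.8 μs.
Total: 259.0 + 256.0 + 121.8 μs.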